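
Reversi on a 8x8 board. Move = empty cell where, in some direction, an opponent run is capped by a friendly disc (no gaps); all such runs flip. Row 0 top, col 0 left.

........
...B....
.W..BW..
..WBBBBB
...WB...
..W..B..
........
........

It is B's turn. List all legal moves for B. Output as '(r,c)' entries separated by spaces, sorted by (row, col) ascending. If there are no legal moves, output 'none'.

(1,0): no bracket -> illegal
(1,1): no bracket -> illegal
(1,2): no bracket -> illegal
(1,4): flips 1 -> legal
(1,5): flips 1 -> legal
(1,6): flips 1 -> legal
(2,0): no bracket -> illegal
(2,2): no bracket -> illegal
(2,3): no bracket -> illegal
(2,6): flips 1 -> legal
(3,0): no bracket -> illegal
(3,1): flips 1 -> legal
(4,1): no bracket -> illegal
(4,2): flips 1 -> legal
(5,1): no bracket -> illegal
(5,3): flips 1 -> legal
(5,4): no bracket -> illegal
(6,1): flips 2 -> legal
(6,2): no bracket -> illegal
(6,3): no bracket -> illegal

Answer: (1,4) (1,5) (1,6) (2,6) (3,1) (4,2) (5,3) (6,1)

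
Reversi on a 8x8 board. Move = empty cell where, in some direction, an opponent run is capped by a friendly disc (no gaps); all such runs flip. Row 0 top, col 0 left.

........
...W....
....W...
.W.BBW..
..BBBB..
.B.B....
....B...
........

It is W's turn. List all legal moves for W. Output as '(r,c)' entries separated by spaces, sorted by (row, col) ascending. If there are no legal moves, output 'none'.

(2,2): no bracket -> illegal
(2,3): no bracket -> illegal
(2,5): no bracket -> illegal
(3,2): flips 2 -> legal
(3,6): no bracket -> illegal
(4,0): no bracket -> illegal
(4,1): no bracket -> illegal
(4,6): no bracket -> illegal
(5,0): no bracket -> illegal
(5,2): no bracket -> illegal
(5,4): flips 2 -> legal
(5,5): flips 1 -> legal
(5,6): no bracket -> illegal
(6,0): flips 3 -> legal
(6,1): no bracket -> illegal
(6,2): flips 2 -> legal
(6,3): no bracket -> illegal
(6,5): no bracket -> illegal
(7,3): no bracket -> illegal
(7,4): no bracket -> illegal
(7,5): flips 3 -> legal

Answer: (3,2) (5,4) (5,5) (6,0) (6,2) (7,5)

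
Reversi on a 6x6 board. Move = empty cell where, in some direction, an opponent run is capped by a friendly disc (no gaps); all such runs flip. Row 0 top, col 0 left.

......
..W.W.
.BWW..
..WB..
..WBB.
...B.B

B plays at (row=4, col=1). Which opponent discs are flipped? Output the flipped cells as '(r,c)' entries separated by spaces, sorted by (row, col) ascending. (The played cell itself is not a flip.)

Answer: (4,2)

Derivation:
Dir NW: first cell '.' (not opp) -> no flip
Dir N: first cell '.' (not opp) -> no flip
Dir NE: opp run (3,2) (2,3) (1,4), next='.' -> no flip
Dir W: first cell '.' (not opp) -> no flip
Dir E: opp run (4,2) capped by B -> flip
Dir SW: first cell '.' (not opp) -> no flip
Dir S: first cell '.' (not opp) -> no flip
Dir SE: first cell '.' (not opp) -> no flip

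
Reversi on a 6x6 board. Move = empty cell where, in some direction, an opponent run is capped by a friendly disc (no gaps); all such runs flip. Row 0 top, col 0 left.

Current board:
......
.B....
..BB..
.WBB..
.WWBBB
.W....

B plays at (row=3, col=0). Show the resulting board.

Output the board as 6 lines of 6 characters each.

Place B at (3,0); scan 8 dirs for brackets.
Dir NW: edge -> no flip
Dir N: first cell '.' (not opp) -> no flip
Dir NE: first cell '.' (not opp) -> no flip
Dir W: edge -> no flip
Dir E: opp run (3,1) capped by B -> flip
Dir SW: edge -> no flip
Dir S: first cell '.' (not opp) -> no flip
Dir SE: opp run (4,1), next='.' -> no flip
All flips: (3,1)

Answer: ......
.B....
..BB..
BBBB..
.WWBBB
.W....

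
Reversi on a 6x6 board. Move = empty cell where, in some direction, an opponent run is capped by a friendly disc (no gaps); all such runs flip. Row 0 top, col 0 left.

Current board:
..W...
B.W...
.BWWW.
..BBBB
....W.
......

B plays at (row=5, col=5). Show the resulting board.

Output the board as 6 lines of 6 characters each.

Answer: ..W...
B.W...
.BWWW.
..BBBB
....B.
.....B

Derivation:
Place B at (5,5); scan 8 dirs for brackets.
Dir NW: opp run (4,4) capped by B -> flip
Dir N: first cell '.' (not opp) -> no flip
Dir NE: edge -> no flip
Dir W: first cell '.' (not opp) -> no flip
Dir E: edge -> no flip
Dir SW: edge -> no flip
Dir S: edge -> no flip
Dir SE: edge -> no flip
All flips: (4,4)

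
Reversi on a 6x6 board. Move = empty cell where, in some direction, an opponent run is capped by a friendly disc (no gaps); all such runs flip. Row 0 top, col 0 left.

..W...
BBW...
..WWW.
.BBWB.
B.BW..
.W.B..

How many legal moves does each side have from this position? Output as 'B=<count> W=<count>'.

-- B to move --
(0,1): flips 2 -> legal
(0,3): no bracket -> illegal
(1,3): flips 5 -> legal
(1,4): flips 2 -> legal
(1,5): flips 2 -> legal
(2,1): no bracket -> illegal
(2,5): no bracket -> illegal
(3,5): no bracket -> illegal
(4,1): no bracket -> illegal
(4,4): flips 3 -> legal
(5,0): no bracket -> illegal
(5,2): flips 1 -> legal
(5,4): flips 1 -> legal
B mobility = 7
-- W to move --
(0,0): flips 1 -> legal
(0,1): no bracket -> illegal
(2,0): flips 1 -> legal
(2,1): flips 1 -> legal
(2,5): flips 1 -> legal
(3,0): flips 2 -> legal
(3,5): flips 1 -> legal
(4,1): flips 2 -> legal
(4,4): flips 1 -> legal
(4,5): flips 1 -> legal
(5,0): no bracket -> illegal
(5,2): flips 2 -> legal
(5,4): no bracket -> illegal
W mobility = 10

Answer: B=7 W=10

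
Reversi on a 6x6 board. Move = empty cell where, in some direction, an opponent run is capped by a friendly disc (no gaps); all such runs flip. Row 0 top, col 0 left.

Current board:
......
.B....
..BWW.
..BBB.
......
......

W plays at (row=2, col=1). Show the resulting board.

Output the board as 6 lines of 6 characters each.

Answer: ......
.B....
.WWWW.
..BBB.
......
......

Derivation:
Place W at (2,1); scan 8 dirs for brackets.
Dir NW: first cell '.' (not opp) -> no flip
Dir N: opp run (1,1), next='.' -> no flip
Dir NE: first cell '.' (not opp) -> no flip
Dir W: first cell '.' (not opp) -> no flip
Dir E: opp run (2,2) capped by W -> flip
Dir SW: first cell '.' (not opp) -> no flip
Dir S: first cell '.' (not opp) -> no flip
Dir SE: opp run (3,2), next='.' -> no flip
All flips: (2,2)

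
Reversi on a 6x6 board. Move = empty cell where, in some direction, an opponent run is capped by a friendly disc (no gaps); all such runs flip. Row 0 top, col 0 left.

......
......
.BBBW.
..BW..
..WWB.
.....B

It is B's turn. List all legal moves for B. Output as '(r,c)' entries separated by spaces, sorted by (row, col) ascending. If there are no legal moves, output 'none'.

Answer: (2,5) (3,4) (4,1) (5,2) (5,3) (5,4)

Derivation:
(1,3): no bracket -> illegal
(1,4): no bracket -> illegal
(1,5): no bracket -> illegal
(2,5): flips 1 -> legal
(3,1): no bracket -> illegal
(3,4): flips 1 -> legal
(3,5): no bracket -> illegal
(4,1): flips 2 -> legal
(5,1): no bracket -> illegal
(5,2): flips 1 -> legal
(5,3): flips 2 -> legal
(5,4): flips 1 -> legal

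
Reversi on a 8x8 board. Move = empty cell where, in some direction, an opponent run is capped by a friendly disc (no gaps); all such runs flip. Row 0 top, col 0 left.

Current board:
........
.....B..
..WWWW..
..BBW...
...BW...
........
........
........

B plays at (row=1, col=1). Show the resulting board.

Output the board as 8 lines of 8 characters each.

Answer: ........
.B...B..
..BWWW..
..BBW...
...BW...
........
........
........

Derivation:
Place B at (1,1); scan 8 dirs for brackets.
Dir NW: first cell '.' (not opp) -> no flip
Dir N: first cell '.' (not opp) -> no flip
Dir NE: first cell '.' (not opp) -> no flip
Dir W: first cell '.' (not opp) -> no flip
Dir E: first cell '.' (not opp) -> no flip
Dir SW: first cell '.' (not opp) -> no flip
Dir S: first cell '.' (not opp) -> no flip
Dir SE: opp run (2,2) capped by B -> flip
All flips: (2,2)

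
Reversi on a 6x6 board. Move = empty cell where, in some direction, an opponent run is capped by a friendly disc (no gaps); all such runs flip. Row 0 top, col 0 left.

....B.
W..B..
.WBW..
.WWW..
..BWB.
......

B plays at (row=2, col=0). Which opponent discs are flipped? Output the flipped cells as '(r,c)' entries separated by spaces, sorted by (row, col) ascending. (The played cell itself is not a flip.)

Answer: (2,1) (3,1)

Derivation:
Dir NW: edge -> no flip
Dir N: opp run (1,0), next='.' -> no flip
Dir NE: first cell '.' (not opp) -> no flip
Dir W: edge -> no flip
Dir E: opp run (2,1) capped by B -> flip
Dir SW: edge -> no flip
Dir S: first cell '.' (not opp) -> no flip
Dir SE: opp run (3,1) capped by B -> flip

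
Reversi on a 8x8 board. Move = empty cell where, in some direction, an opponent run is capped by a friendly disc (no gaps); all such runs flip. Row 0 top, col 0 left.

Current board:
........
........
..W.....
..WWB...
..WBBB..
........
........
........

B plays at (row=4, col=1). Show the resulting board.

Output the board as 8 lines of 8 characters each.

Place B at (4,1); scan 8 dirs for brackets.
Dir NW: first cell '.' (not opp) -> no flip
Dir N: first cell '.' (not opp) -> no flip
Dir NE: opp run (3,2), next='.' -> no flip
Dir W: first cell '.' (not opp) -> no flip
Dir E: opp run (4,2) capped by B -> flip
Dir SW: first cell '.' (not opp) -> no flip
Dir S: first cell '.' (not opp) -> no flip
Dir SE: first cell '.' (not opp) -> no flip
All flips: (4,2)

Answer: ........
........
..W.....
..WWB...
.BBBBB..
........
........
........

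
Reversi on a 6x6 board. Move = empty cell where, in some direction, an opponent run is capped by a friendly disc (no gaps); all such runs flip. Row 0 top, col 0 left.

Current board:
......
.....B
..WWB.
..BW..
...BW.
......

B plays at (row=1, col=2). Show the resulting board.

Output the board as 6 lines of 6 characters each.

Place B at (1,2); scan 8 dirs for brackets.
Dir NW: first cell '.' (not opp) -> no flip
Dir N: first cell '.' (not opp) -> no flip
Dir NE: first cell '.' (not opp) -> no flip
Dir W: first cell '.' (not opp) -> no flip
Dir E: first cell '.' (not opp) -> no flip
Dir SW: first cell '.' (not opp) -> no flip
Dir S: opp run (2,2) capped by B -> flip
Dir SE: opp run (2,3), next='.' -> no flip
All flips: (2,2)

Answer: ......
..B..B
..BWB.
..BW..
...BW.
......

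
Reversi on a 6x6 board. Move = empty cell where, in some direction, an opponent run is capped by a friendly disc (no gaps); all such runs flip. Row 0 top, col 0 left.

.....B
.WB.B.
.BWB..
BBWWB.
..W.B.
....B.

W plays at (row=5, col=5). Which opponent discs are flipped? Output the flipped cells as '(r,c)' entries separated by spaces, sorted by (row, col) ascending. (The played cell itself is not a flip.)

Answer: (4,4)

Derivation:
Dir NW: opp run (4,4) capped by W -> flip
Dir N: first cell '.' (not opp) -> no flip
Dir NE: edge -> no flip
Dir W: opp run (5,4), next='.' -> no flip
Dir E: edge -> no flip
Dir SW: edge -> no flip
Dir S: edge -> no flip
Dir SE: edge -> no flip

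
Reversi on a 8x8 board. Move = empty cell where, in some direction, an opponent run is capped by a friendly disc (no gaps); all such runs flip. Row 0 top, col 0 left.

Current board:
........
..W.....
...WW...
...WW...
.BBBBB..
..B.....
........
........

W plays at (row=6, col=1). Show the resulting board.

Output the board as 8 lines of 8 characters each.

Answer: ........
..W.....
...WW...
...WW...
.BBWBB..
..W.....
.W......
........

Derivation:
Place W at (6,1); scan 8 dirs for brackets.
Dir NW: first cell '.' (not opp) -> no flip
Dir N: first cell '.' (not opp) -> no flip
Dir NE: opp run (5,2) (4,3) capped by W -> flip
Dir W: first cell '.' (not opp) -> no flip
Dir E: first cell '.' (not opp) -> no flip
Dir SW: first cell '.' (not opp) -> no flip
Dir S: first cell '.' (not opp) -> no flip
Dir SE: first cell '.' (not opp) -> no flip
All flips: (4,3) (5,2)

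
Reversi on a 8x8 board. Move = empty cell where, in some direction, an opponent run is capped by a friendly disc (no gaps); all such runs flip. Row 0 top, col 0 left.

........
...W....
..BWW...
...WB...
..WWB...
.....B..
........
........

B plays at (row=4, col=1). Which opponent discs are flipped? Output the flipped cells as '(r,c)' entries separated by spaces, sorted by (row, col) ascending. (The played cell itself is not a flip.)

Dir NW: first cell '.' (not opp) -> no flip
Dir N: first cell '.' (not opp) -> no flip
Dir NE: first cell '.' (not opp) -> no flip
Dir W: first cell '.' (not opp) -> no flip
Dir E: opp run (4,2) (4,3) capped by B -> flip
Dir SW: first cell '.' (not opp) -> no flip
Dir S: first cell '.' (not opp) -> no flip
Dir SE: first cell '.' (not opp) -> no flip

Answer: (4,2) (4,3)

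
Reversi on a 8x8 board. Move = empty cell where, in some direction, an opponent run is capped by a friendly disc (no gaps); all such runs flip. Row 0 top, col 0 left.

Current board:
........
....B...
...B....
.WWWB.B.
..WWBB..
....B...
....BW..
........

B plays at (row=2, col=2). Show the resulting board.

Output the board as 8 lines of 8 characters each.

Place B at (2,2); scan 8 dirs for brackets.
Dir NW: first cell '.' (not opp) -> no flip
Dir N: first cell '.' (not opp) -> no flip
Dir NE: first cell '.' (not opp) -> no flip
Dir W: first cell '.' (not opp) -> no flip
Dir E: first cell 'B' (not opp) -> no flip
Dir SW: opp run (3,1), next='.' -> no flip
Dir S: opp run (3,2) (4,2), next='.' -> no flip
Dir SE: opp run (3,3) capped by B -> flip
All flips: (3,3)

Answer: ........
....B...
..BB....
.WWBB.B.
..WWBB..
....B...
....BW..
........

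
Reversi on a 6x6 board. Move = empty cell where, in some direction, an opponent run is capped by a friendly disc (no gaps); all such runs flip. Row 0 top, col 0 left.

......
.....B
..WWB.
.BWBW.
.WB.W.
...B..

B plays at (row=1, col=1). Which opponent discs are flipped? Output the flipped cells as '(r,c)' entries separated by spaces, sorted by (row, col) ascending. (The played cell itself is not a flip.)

Answer: (2,2)

Derivation:
Dir NW: first cell '.' (not opp) -> no flip
Dir N: first cell '.' (not opp) -> no flip
Dir NE: first cell '.' (not opp) -> no flip
Dir W: first cell '.' (not opp) -> no flip
Dir E: first cell '.' (not opp) -> no flip
Dir SW: first cell '.' (not opp) -> no flip
Dir S: first cell '.' (not opp) -> no flip
Dir SE: opp run (2,2) capped by B -> flip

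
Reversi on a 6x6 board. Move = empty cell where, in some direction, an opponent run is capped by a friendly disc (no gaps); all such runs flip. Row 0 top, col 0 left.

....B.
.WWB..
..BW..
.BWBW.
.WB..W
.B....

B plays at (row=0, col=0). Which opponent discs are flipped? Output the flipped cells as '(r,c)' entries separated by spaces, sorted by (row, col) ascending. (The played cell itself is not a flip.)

Dir NW: edge -> no flip
Dir N: edge -> no flip
Dir NE: edge -> no flip
Dir W: edge -> no flip
Dir E: first cell '.' (not opp) -> no flip
Dir SW: edge -> no flip
Dir S: first cell '.' (not opp) -> no flip
Dir SE: opp run (1,1) capped by B -> flip

Answer: (1,1)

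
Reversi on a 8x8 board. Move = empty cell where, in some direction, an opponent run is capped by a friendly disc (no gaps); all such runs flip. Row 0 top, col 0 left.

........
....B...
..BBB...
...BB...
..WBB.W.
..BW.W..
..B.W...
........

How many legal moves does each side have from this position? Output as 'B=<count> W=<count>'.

Answer: B=6 W=8

Derivation:
-- B to move --
(3,1): no bracket -> illegal
(3,2): flips 1 -> legal
(3,5): no bracket -> illegal
(3,6): no bracket -> illegal
(3,7): no bracket -> illegal
(4,1): flips 1 -> legal
(4,5): no bracket -> illegal
(4,7): no bracket -> illegal
(5,1): flips 1 -> legal
(5,4): flips 1 -> legal
(5,6): no bracket -> illegal
(5,7): no bracket -> illegal
(6,3): flips 1 -> legal
(6,5): no bracket -> illegal
(6,6): flips 1 -> legal
(7,3): no bracket -> illegal
(7,4): no bracket -> illegal
(7,5): no bracket -> illegal
B mobility = 6
-- W to move --
(0,3): no bracket -> illegal
(0,4): no bracket -> illegal
(0,5): no bracket -> illegal
(1,1): flips 3 -> legal
(1,2): no bracket -> illegal
(1,3): flips 3 -> legal
(1,5): flips 2 -> legal
(2,1): no bracket -> illegal
(2,5): no bracket -> illegal
(3,1): no bracket -> illegal
(3,2): no bracket -> illegal
(3,5): flips 1 -> legal
(4,1): no bracket -> illegal
(4,5): flips 2 -> legal
(5,1): flips 1 -> legal
(5,4): no bracket -> illegal
(6,1): no bracket -> illegal
(6,3): no bracket -> illegal
(7,1): flips 1 -> legal
(7,2): flips 2 -> legal
(7,3): no bracket -> illegal
W mobility = 8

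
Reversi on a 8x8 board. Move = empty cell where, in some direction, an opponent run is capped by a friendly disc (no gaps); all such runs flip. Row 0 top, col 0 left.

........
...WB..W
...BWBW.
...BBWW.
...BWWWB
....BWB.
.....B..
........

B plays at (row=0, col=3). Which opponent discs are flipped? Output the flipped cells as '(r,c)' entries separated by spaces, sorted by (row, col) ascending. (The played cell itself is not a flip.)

Answer: (1,3)

Derivation:
Dir NW: edge -> no flip
Dir N: edge -> no flip
Dir NE: edge -> no flip
Dir W: first cell '.' (not opp) -> no flip
Dir E: first cell '.' (not opp) -> no flip
Dir SW: first cell '.' (not opp) -> no flip
Dir S: opp run (1,3) capped by B -> flip
Dir SE: first cell 'B' (not opp) -> no flip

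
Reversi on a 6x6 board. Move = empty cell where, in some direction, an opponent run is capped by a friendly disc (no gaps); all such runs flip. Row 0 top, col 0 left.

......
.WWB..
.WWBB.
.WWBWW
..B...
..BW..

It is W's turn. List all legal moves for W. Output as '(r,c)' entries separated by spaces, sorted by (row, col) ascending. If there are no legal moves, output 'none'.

Answer: (0,2) (0,4) (1,4) (2,5) (4,4) (5,1)

Derivation:
(0,2): flips 2 -> legal
(0,3): no bracket -> illegal
(0,4): flips 1 -> legal
(1,4): flips 3 -> legal
(1,5): no bracket -> illegal
(2,5): flips 2 -> legal
(4,1): no bracket -> illegal
(4,3): no bracket -> illegal
(4,4): flips 1 -> legal
(5,1): flips 1 -> legal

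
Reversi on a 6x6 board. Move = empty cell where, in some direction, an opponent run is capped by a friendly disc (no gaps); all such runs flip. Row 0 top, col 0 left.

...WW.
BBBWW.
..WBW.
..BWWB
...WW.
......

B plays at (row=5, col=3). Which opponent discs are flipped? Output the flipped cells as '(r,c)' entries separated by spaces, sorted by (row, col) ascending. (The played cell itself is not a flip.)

Dir NW: first cell '.' (not opp) -> no flip
Dir N: opp run (4,3) (3,3) capped by B -> flip
Dir NE: opp run (4,4) capped by B -> flip
Dir W: first cell '.' (not opp) -> no flip
Dir E: first cell '.' (not opp) -> no flip
Dir SW: edge -> no flip
Dir S: edge -> no flip
Dir SE: edge -> no flip

Answer: (3,3) (4,3) (4,4)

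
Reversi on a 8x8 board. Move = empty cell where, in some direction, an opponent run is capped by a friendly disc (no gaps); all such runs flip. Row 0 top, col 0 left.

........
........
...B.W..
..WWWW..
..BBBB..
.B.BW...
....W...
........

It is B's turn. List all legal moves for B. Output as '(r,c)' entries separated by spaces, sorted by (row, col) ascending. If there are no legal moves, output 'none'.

(1,4): no bracket -> illegal
(1,5): flips 2 -> legal
(1,6): flips 2 -> legal
(2,1): flips 1 -> legal
(2,2): flips 2 -> legal
(2,4): flips 2 -> legal
(2,6): flips 1 -> legal
(3,1): no bracket -> illegal
(3,6): no bracket -> illegal
(4,1): flips 1 -> legal
(4,6): no bracket -> illegal
(5,5): flips 1 -> legal
(6,3): flips 1 -> legal
(6,5): flips 1 -> legal
(7,3): no bracket -> illegal
(7,4): flips 2 -> legal
(7,5): flips 1 -> legal

Answer: (1,5) (1,6) (2,1) (2,2) (2,4) (2,6) (4,1) (5,5) (6,3) (6,5) (7,4) (7,5)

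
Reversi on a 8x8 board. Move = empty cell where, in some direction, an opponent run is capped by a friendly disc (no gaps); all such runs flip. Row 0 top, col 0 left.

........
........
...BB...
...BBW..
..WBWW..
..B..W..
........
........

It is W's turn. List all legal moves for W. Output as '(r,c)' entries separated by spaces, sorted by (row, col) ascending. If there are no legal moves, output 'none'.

Answer: (1,2) (1,3) (1,4) (1,5) (2,2) (3,2) (6,2)

Derivation:
(1,2): flips 2 -> legal
(1,3): flips 1 -> legal
(1,4): flips 2 -> legal
(1,5): flips 2 -> legal
(2,2): flips 1 -> legal
(2,5): no bracket -> illegal
(3,2): flips 2 -> legal
(4,1): no bracket -> illegal
(5,1): no bracket -> illegal
(5,3): no bracket -> illegal
(5,4): no bracket -> illegal
(6,1): no bracket -> illegal
(6,2): flips 1 -> legal
(6,3): no bracket -> illegal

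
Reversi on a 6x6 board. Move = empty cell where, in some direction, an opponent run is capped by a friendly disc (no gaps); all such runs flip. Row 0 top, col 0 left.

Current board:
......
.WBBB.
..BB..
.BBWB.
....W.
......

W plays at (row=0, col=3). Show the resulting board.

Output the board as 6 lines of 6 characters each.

Place W at (0,3); scan 8 dirs for brackets.
Dir NW: edge -> no flip
Dir N: edge -> no flip
Dir NE: edge -> no flip
Dir W: first cell '.' (not opp) -> no flip
Dir E: first cell '.' (not opp) -> no flip
Dir SW: opp run (1,2), next='.' -> no flip
Dir S: opp run (1,3) (2,3) capped by W -> flip
Dir SE: opp run (1,4), next='.' -> no flip
All flips: (1,3) (2,3)

Answer: ...W..
.WBWB.
..BW..
.BBWB.
....W.
......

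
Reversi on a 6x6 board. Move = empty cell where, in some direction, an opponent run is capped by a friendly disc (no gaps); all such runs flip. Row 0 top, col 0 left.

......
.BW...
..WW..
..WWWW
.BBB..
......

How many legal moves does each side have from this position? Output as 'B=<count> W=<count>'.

-- B to move --
(0,1): no bracket -> illegal
(0,2): flips 3 -> legal
(0,3): no bracket -> illegal
(1,3): flips 3 -> legal
(1,4): flips 2 -> legal
(2,1): flips 1 -> legal
(2,4): flips 1 -> legal
(2,5): flips 1 -> legal
(3,1): no bracket -> illegal
(4,4): flips 2 -> legal
(4,5): no bracket -> illegal
B mobility = 7
-- W to move --
(0,0): flips 1 -> legal
(0,1): no bracket -> illegal
(0,2): no bracket -> illegal
(1,0): flips 1 -> legal
(2,0): no bracket -> illegal
(2,1): no bracket -> illegal
(3,0): no bracket -> illegal
(3,1): no bracket -> illegal
(4,0): no bracket -> illegal
(4,4): no bracket -> illegal
(5,0): flips 1 -> legal
(5,1): flips 1 -> legal
(5,2): flips 2 -> legal
(5,3): flips 1 -> legal
(5,4): flips 1 -> legal
W mobility = 7

Answer: B=7 W=7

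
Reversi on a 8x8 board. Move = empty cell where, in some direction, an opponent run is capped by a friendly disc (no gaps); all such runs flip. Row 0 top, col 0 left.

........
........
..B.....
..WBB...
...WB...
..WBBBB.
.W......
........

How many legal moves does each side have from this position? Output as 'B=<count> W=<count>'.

-- B to move --
(2,1): flips 2 -> legal
(2,3): no bracket -> illegal
(3,1): flips 1 -> legal
(4,1): no bracket -> illegal
(4,2): flips 2 -> legal
(5,0): no bracket -> illegal
(5,1): flips 1 -> legal
(6,0): no bracket -> illegal
(6,2): no bracket -> illegal
(6,3): no bracket -> illegal
(7,0): flips 3 -> legal
(7,1): no bracket -> illegal
(7,2): no bracket -> illegal
B mobility = 5
-- W to move --
(1,1): no bracket -> illegal
(1,2): flips 1 -> legal
(1,3): no bracket -> illegal
(2,1): no bracket -> illegal
(2,3): flips 1 -> legal
(2,4): no bracket -> illegal
(2,5): flips 1 -> legal
(3,1): no bracket -> illegal
(3,5): flips 2 -> legal
(4,2): no bracket -> illegal
(4,5): flips 1 -> legal
(4,6): no bracket -> illegal
(4,7): no bracket -> illegal
(5,7): flips 4 -> legal
(6,2): no bracket -> illegal
(6,3): flips 1 -> legal
(6,4): no bracket -> illegal
(6,5): flips 1 -> legal
(6,6): no bracket -> illegal
(6,7): no bracket -> illegal
W mobility = 8

Answer: B=5 W=8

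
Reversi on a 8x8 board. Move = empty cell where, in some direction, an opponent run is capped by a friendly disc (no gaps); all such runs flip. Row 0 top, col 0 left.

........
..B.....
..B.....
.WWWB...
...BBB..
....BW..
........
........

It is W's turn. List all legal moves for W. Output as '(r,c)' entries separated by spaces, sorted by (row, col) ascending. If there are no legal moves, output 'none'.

Answer: (0,2) (1,1) (1,3) (3,5) (5,3) (6,5)

Derivation:
(0,1): no bracket -> illegal
(0,2): flips 2 -> legal
(0,3): no bracket -> illegal
(1,1): flips 1 -> legal
(1,3): flips 1 -> legal
(2,1): no bracket -> illegal
(2,3): no bracket -> illegal
(2,4): no bracket -> illegal
(2,5): no bracket -> illegal
(3,5): flips 2 -> legal
(3,6): no bracket -> illegal
(4,2): no bracket -> illegal
(4,6): no bracket -> illegal
(5,2): no bracket -> illegal
(5,3): flips 2 -> legal
(5,6): no bracket -> illegal
(6,3): no bracket -> illegal
(6,4): no bracket -> illegal
(6,5): flips 2 -> legal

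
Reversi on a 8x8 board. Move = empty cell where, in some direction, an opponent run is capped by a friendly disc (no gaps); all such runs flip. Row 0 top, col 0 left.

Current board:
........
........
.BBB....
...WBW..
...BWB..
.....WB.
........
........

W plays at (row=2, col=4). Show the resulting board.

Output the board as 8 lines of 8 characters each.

Place W at (2,4); scan 8 dirs for brackets.
Dir NW: first cell '.' (not opp) -> no flip
Dir N: first cell '.' (not opp) -> no flip
Dir NE: first cell '.' (not opp) -> no flip
Dir W: opp run (2,3) (2,2) (2,1), next='.' -> no flip
Dir E: first cell '.' (not opp) -> no flip
Dir SW: first cell 'W' (not opp) -> no flip
Dir S: opp run (3,4) capped by W -> flip
Dir SE: first cell 'W' (not opp) -> no flip
All flips: (3,4)

Answer: ........
........
.BBBW...
...WWW..
...BWB..
.....WB.
........
........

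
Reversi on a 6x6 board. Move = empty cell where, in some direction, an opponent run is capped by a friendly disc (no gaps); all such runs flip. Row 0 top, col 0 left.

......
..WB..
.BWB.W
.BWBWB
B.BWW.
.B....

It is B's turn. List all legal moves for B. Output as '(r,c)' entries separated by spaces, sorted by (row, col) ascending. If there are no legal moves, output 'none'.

(0,1): flips 1 -> legal
(0,2): flips 3 -> legal
(0,3): flips 1 -> legal
(1,1): flips 2 -> legal
(1,4): no bracket -> illegal
(1,5): flips 1 -> legal
(2,4): no bracket -> illegal
(4,1): flips 1 -> legal
(4,5): flips 3 -> legal
(5,2): no bracket -> illegal
(5,3): flips 2 -> legal
(5,4): flips 2 -> legal
(5,5): flips 1 -> legal

Answer: (0,1) (0,2) (0,3) (1,1) (1,5) (4,1) (4,5) (5,3) (5,4) (5,5)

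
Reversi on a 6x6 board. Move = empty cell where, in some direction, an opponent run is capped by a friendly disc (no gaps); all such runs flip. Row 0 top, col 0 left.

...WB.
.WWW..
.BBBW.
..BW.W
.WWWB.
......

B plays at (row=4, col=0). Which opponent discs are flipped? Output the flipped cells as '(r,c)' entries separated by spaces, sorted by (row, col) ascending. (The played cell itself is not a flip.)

Answer: (4,1) (4,2) (4,3)

Derivation:
Dir NW: edge -> no flip
Dir N: first cell '.' (not opp) -> no flip
Dir NE: first cell '.' (not opp) -> no flip
Dir W: edge -> no flip
Dir E: opp run (4,1) (4,2) (4,3) capped by B -> flip
Dir SW: edge -> no flip
Dir S: first cell '.' (not opp) -> no flip
Dir SE: first cell '.' (not opp) -> no flip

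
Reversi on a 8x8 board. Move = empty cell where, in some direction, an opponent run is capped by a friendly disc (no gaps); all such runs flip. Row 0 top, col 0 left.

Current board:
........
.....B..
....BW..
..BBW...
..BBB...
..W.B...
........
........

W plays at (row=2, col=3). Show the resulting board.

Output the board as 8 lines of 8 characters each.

Answer: ........
.....B..
...WWW..
..BBW...
..BBB...
..W.B...
........
........

Derivation:
Place W at (2,3); scan 8 dirs for brackets.
Dir NW: first cell '.' (not opp) -> no flip
Dir N: first cell '.' (not opp) -> no flip
Dir NE: first cell '.' (not opp) -> no flip
Dir W: first cell '.' (not opp) -> no flip
Dir E: opp run (2,4) capped by W -> flip
Dir SW: opp run (3,2), next='.' -> no flip
Dir S: opp run (3,3) (4,3), next='.' -> no flip
Dir SE: first cell 'W' (not opp) -> no flip
All flips: (2,4)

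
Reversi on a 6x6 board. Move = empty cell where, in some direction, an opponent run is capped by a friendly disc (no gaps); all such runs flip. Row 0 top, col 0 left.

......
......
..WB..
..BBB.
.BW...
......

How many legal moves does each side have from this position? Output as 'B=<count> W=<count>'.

-- B to move --
(1,1): flips 1 -> legal
(1,2): flips 1 -> legal
(1,3): no bracket -> illegal
(2,1): flips 1 -> legal
(3,1): no bracket -> illegal
(4,3): flips 1 -> legal
(5,1): flips 1 -> legal
(5,2): flips 1 -> legal
(5,3): no bracket -> illegal
B mobility = 6
-- W to move --
(1,2): no bracket -> illegal
(1,3): no bracket -> illegal
(1,4): no bracket -> illegal
(2,1): no bracket -> illegal
(2,4): flips 2 -> legal
(2,5): no bracket -> illegal
(3,0): no bracket -> illegal
(3,1): no bracket -> illegal
(3,5): no bracket -> illegal
(4,0): flips 1 -> legal
(4,3): no bracket -> illegal
(4,4): flips 1 -> legal
(4,5): no bracket -> illegal
(5,0): no bracket -> illegal
(5,1): no bracket -> illegal
(5,2): no bracket -> illegal
W mobility = 3

Answer: B=6 W=3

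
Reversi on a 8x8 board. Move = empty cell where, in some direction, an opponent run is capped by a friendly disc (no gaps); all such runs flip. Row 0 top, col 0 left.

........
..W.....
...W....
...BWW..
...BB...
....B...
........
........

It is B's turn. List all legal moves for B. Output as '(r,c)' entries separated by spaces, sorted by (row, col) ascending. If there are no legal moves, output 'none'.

Answer: (1,3) (2,4) (2,5) (2,6) (3,6)

Derivation:
(0,1): no bracket -> illegal
(0,2): no bracket -> illegal
(0,3): no bracket -> illegal
(1,1): no bracket -> illegal
(1,3): flips 1 -> legal
(1,4): no bracket -> illegal
(2,1): no bracket -> illegal
(2,2): no bracket -> illegal
(2,4): flips 1 -> legal
(2,5): flips 1 -> legal
(2,6): flips 1 -> legal
(3,2): no bracket -> illegal
(3,6): flips 2 -> legal
(4,5): no bracket -> illegal
(4,6): no bracket -> illegal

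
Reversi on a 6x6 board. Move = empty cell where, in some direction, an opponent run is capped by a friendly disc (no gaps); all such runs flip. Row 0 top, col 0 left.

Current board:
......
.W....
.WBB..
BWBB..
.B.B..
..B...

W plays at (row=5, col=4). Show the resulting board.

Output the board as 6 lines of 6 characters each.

Place W at (5,4); scan 8 dirs for brackets.
Dir NW: opp run (4,3) (3,2) capped by W -> flip
Dir N: first cell '.' (not opp) -> no flip
Dir NE: first cell '.' (not opp) -> no flip
Dir W: first cell '.' (not opp) -> no flip
Dir E: first cell '.' (not opp) -> no flip
Dir SW: edge -> no flip
Dir S: edge -> no flip
Dir SE: edge -> no flip
All flips: (3,2) (4,3)

Answer: ......
.W....
.WBB..
BWWB..
.B.W..
..B.W.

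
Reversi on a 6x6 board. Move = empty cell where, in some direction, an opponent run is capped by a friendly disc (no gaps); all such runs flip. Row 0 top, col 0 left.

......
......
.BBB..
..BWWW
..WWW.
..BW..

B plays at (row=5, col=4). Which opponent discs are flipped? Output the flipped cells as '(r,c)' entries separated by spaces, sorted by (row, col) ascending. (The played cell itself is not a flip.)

Dir NW: opp run (4,3) capped by B -> flip
Dir N: opp run (4,4) (3,4), next='.' -> no flip
Dir NE: first cell '.' (not opp) -> no flip
Dir W: opp run (5,3) capped by B -> flip
Dir E: first cell '.' (not opp) -> no flip
Dir SW: edge -> no flip
Dir S: edge -> no flip
Dir SE: edge -> no flip

Answer: (4,3) (5,3)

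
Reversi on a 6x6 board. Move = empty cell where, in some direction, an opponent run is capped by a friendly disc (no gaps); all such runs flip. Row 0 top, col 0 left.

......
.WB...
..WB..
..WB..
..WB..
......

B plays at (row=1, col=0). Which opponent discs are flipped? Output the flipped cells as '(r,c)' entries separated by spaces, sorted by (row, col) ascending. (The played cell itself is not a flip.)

Answer: (1,1)

Derivation:
Dir NW: edge -> no flip
Dir N: first cell '.' (not opp) -> no flip
Dir NE: first cell '.' (not opp) -> no flip
Dir W: edge -> no flip
Dir E: opp run (1,1) capped by B -> flip
Dir SW: edge -> no flip
Dir S: first cell '.' (not opp) -> no flip
Dir SE: first cell '.' (not opp) -> no flip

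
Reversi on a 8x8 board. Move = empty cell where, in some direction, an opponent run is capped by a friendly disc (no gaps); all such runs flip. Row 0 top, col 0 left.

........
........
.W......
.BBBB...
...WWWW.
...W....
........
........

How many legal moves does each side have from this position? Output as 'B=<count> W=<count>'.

Answer: B=7 W=5

Derivation:
-- B to move --
(1,0): flips 1 -> legal
(1,1): flips 1 -> legal
(1,2): no bracket -> illegal
(2,0): no bracket -> illegal
(2,2): no bracket -> illegal
(3,0): no bracket -> illegal
(3,5): no bracket -> illegal
(3,6): no bracket -> illegal
(3,7): no bracket -> illegal
(4,2): no bracket -> illegal
(4,7): no bracket -> illegal
(5,2): flips 1 -> legal
(5,4): flips 2 -> legal
(5,5): flips 1 -> legal
(5,6): flips 1 -> legal
(5,7): no bracket -> illegal
(6,2): no bracket -> illegal
(6,3): flips 2 -> legal
(6,4): no bracket -> illegal
B mobility = 7
-- W to move --
(2,0): no bracket -> illegal
(2,2): flips 1 -> legal
(2,3): flips 2 -> legal
(2,4): flips 1 -> legal
(2,5): flips 1 -> legal
(3,0): no bracket -> illegal
(3,5): no bracket -> illegal
(4,0): no bracket -> illegal
(4,1): flips 1 -> legal
(4,2): no bracket -> illegal
W mobility = 5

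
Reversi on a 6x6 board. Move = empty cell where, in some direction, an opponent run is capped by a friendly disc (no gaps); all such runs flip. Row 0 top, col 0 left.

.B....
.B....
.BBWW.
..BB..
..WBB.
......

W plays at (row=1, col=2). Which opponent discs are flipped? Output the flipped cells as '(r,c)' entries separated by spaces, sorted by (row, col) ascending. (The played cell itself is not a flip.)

Answer: (2,2) (3,2)

Derivation:
Dir NW: opp run (0,1), next=edge -> no flip
Dir N: first cell '.' (not opp) -> no flip
Dir NE: first cell '.' (not opp) -> no flip
Dir W: opp run (1,1), next='.' -> no flip
Dir E: first cell '.' (not opp) -> no flip
Dir SW: opp run (2,1), next='.' -> no flip
Dir S: opp run (2,2) (3,2) capped by W -> flip
Dir SE: first cell 'W' (not opp) -> no flip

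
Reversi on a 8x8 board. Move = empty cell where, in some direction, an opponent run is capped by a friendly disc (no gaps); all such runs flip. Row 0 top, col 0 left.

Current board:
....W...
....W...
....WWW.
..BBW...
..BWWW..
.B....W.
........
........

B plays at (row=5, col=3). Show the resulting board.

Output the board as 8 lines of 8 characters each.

Place B at (5,3); scan 8 dirs for brackets.
Dir NW: first cell 'B' (not opp) -> no flip
Dir N: opp run (4,3) capped by B -> flip
Dir NE: opp run (4,4), next='.' -> no flip
Dir W: first cell '.' (not opp) -> no flip
Dir E: first cell '.' (not opp) -> no flip
Dir SW: first cell '.' (not opp) -> no flip
Dir S: first cell '.' (not opp) -> no flip
Dir SE: first cell '.' (not opp) -> no flip
All flips: (4,3)

Answer: ....W...
....W...
....WWW.
..BBW...
..BBWW..
.B.B..W.
........
........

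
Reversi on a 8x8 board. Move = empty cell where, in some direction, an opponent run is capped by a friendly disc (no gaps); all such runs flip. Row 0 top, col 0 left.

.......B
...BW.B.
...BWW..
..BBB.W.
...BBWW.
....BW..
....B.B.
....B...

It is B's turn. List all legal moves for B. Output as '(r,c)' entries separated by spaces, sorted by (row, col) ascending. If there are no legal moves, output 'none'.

(0,3): no bracket -> illegal
(0,4): flips 2 -> legal
(0,5): flips 1 -> legal
(1,5): flips 2 -> legal
(2,6): flips 2 -> legal
(2,7): flips 2 -> legal
(3,5): flips 1 -> legal
(3,7): flips 2 -> legal
(4,7): flips 2 -> legal
(5,6): flips 2 -> legal
(5,7): no bracket -> illegal
(6,5): no bracket -> illegal

Answer: (0,4) (0,5) (1,5) (2,6) (2,7) (3,5) (3,7) (4,7) (5,6)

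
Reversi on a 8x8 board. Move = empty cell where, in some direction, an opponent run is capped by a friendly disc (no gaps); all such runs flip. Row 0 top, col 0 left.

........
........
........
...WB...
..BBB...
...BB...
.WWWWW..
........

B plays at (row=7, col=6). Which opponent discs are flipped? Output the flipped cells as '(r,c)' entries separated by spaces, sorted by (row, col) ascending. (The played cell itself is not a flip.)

Dir NW: opp run (6,5) capped by B -> flip
Dir N: first cell '.' (not opp) -> no flip
Dir NE: first cell '.' (not opp) -> no flip
Dir W: first cell '.' (not opp) -> no flip
Dir E: first cell '.' (not opp) -> no flip
Dir SW: edge -> no flip
Dir S: edge -> no flip
Dir SE: edge -> no flip

Answer: (6,5)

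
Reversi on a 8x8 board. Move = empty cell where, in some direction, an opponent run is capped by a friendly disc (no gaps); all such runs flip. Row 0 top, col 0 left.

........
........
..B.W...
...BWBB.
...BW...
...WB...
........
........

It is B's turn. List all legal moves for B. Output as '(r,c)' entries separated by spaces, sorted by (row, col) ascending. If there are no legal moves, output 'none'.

(1,3): flips 1 -> legal
(1,4): flips 3 -> legal
(1,5): flips 1 -> legal
(2,3): no bracket -> illegal
(2,5): flips 1 -> legal
(4,2): no bracket -> illegal
(4,5): flips 1 -> legal
(5,2): flips 1 -> legal
(5,5): flips 1 -> legal
(6,2): flips 2 -> legal
(6,3): flips 1 -> legal
(6,4): no bracket -> illegal

Answer: (1,3) (1,4) (1,5) (2,5) (4,5) (5,2) (5,5) (6,2) (6,3)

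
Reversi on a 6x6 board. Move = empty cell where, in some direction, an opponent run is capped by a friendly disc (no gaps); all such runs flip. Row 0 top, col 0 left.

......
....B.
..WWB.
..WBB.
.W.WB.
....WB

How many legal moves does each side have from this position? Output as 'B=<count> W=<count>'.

-- B to move --
(1,1): flips 1 -> legal
(1,2): flips 1 -> legal
(1,3): flips 1 -> legal
(2,1): flips 2 -> legal
(3,0): no bracket -> illegal
(3,1): flips 1 -> legal
(4,0): no bracket -> illegal
(4,2): flips 1 -> legal
(4,5): no bracket -> illegal
(5,0): flips 3 -> legal
(5,1): no bracket -> illegal
(5,2): flips 1 -> legal
(5,3): flips 2 -> legal
B mobility = 9
-- W to move --
(0,3): no bracket -> illegal
(0,4): flips 4 -> legal
(0,5): flips 1 -> legal
(1,3): no bracket -> illegal
(1,5): no bracket -> illegal
(2,5): flips 2 -> legal
(3,5): flips 2 -> legal
(4,2): no bracket -> illegal
(4,5): flips 2 -> legal
(5,3): no bracket -> illegal
W mobility = 5

Answer: B=9 W=5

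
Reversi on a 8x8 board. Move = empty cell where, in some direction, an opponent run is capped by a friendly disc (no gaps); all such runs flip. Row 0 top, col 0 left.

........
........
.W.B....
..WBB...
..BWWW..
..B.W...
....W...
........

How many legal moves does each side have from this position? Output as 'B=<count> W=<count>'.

-- B to move --
(1,0): no bracket -> illegal
(1,1): no bracket -> illegal
(1,2): no bracket -> illegal
(2,0): no bracket -> illegal
(2,2): flips 1 -> legal
(3,0): no bracket -> illegal
(3,1): flips 1 -> legal
(3,5): no bracket -> illegal
(3,6): no bracket -> illegal
(4,1): flips 1 -> legal
(4,6): flips 3 -> legal
(5,3): flips 1 -> legal
(5,5): flips 1 -> legal
(5,6): flips 1 -> legal
(6,3): no bracket -> illegal
(6,5): no bracket -> illegal
(7,3): no bracket -> illegal
(7,4): flips 3 -> legal
(7,5): no bracket -> illegal
B mobility = 8
-- W to move --
(1,2): flips 2 -> legal
(1,3): flips 2 -> legal
(1,4): flips 1 -> legal
(2,2): flips 1 -> legal
(2,4): flips 1 -> legal
(2,5): flips 1 -> legal
(3,1): no bracket -> illegal
(3,5): flips 2 -> legal
(4,1): flips 1 -> legal
(5,1): no bracket -> illegal
(5,3): no bracket -> illegal
(6,1): flips 1 -> legal
(6,2): flips 2 -> legal
(6,3): no bracket -> illegal
W mobility = 10

Answer: B=8 W=10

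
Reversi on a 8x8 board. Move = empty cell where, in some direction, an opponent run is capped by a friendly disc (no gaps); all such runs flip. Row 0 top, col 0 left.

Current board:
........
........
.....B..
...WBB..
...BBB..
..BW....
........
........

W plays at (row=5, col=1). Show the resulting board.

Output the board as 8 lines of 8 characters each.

Answer: ........
........
.....B..
...WBB..
...BBB..
.WWW....
........
........

Derivation:
Place W at (5,1); scan 8 dirs for brackets.
Dir NW: first cell '.' (not opp) -> no flip
Dir N: first cell '.' (not opp) -> no flip
Dir NE: first cell '.' (not opp) -> no flip
Dir W: first cell '.' (not opp) -> no flip
Dir E: opp run (5,2) capped by W -> flip
Dir SW: first cell '.' (not opp) -> no flip
Dir S: first cell '.' (not opp) -> no flip
Dir SE: first cell '.' (not opp) -> no flip
All flips: (5,2)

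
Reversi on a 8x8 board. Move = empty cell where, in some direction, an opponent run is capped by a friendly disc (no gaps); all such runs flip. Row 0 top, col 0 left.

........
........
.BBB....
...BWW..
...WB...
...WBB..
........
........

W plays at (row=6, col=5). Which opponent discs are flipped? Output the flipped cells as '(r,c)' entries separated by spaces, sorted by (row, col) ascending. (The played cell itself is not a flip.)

Dir NW: opp run (5,4) capped by W -> flip
Dir N: opp run (5,5), next='.' -> no flip
Dir NE: first cell '.' (not opp) -> no flip
Dir W: first cell '.' (not opp) -> no flip
Dir E: first cell '.' (not opp) -> no flip
Dir SW: first cell '.' (not opp) -> no flip
Dir S: first cell '.' (not opp) -> no flip
Dir SE: first cell '.' (not opp) -> no flip

Answer: (5,4)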